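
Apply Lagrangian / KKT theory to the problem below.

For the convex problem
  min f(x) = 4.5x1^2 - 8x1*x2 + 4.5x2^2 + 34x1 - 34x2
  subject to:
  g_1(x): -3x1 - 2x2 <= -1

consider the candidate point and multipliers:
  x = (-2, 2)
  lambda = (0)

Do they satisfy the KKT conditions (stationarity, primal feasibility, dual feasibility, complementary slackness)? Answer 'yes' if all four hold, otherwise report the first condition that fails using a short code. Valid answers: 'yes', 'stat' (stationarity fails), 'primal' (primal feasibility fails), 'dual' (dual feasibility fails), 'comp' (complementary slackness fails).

Gradient of f: grad f(x) = Q x + c = (0, 0)
Constraint values g_i(x) = a_i^T x - b_i:
  g_1((-2, 2)) = 3
Stationarity residual: grad f(x) + sum_i lambda_i a_i = (0, 0)
  -> stationarity OK
Primal feasibility (all g_i <= 0): FAILS
Dual feasibility (all lambda_i >= 0): OK
Complementary slackness (lambda_i * g_i(x) = 0 for all i): OK

Verdict: the first failing condition is primal_feasibility -> primal.

primal


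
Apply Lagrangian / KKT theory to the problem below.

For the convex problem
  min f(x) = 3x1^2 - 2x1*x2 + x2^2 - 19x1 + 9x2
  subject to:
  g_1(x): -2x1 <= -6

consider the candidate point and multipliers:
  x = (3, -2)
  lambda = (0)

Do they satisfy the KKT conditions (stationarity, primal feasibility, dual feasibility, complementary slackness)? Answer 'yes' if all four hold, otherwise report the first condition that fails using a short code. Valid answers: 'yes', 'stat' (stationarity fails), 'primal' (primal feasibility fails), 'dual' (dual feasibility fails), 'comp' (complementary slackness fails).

Gradient of f: grad f(x) = Q x + c = (3, -1)
Constraint values g_i(x) = a_i^T x - b_i:
  g_1((3, -2)) = 0
Stationarity residual: grad f(x) + sum_i lambda_i a_i = (3, -1)
  -> stationarity FAILS
Primal feasibility (all g_i <= 0): OK
Dual feasibility (all lambda_i >= 0): OK
Complementary slackness (lambda_i * g_i(x) = 0 for all i): OK

Verdict: the first failing condition is stationarity -> stat.

stat


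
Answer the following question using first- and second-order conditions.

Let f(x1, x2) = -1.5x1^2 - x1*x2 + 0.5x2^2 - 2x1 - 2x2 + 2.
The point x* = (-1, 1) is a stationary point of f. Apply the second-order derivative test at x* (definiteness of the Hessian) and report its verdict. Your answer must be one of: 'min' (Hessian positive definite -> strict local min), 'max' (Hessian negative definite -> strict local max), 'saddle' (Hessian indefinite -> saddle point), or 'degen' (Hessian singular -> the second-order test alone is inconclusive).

Compute the Hessian H = grad^2 f:
  H = [[-3, -1], [-1, 1]]
Verify stationarity: grad f(x*) = H x* + g = (0, 0).
Eigenvalues of H: -3.2361, 1.2361.
Eigenvalues have mixed signs, so H is indefinite -> x* is a saddle point.

saddle


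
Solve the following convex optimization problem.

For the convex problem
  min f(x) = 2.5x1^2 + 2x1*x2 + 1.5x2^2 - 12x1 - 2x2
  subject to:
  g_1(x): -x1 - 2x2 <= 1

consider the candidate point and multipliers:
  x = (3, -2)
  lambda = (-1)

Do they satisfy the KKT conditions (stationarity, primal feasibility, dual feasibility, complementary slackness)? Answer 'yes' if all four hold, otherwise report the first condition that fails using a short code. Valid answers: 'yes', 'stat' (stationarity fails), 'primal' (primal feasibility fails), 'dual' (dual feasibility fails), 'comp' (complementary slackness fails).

Gradient of f: grad f(x) = Q x + c = (-1, -2)
Constraint values g_i(x) = a_i^T x - b_i:
  g_1((3, -2)) = 0
Stationarity residual: grad f(x) + sum_i lambda_i a_i = (0, 0)
  -> stationarity OK
Primal feasibility (all g_i <= 0): OK
Dual feasibility (all lambda_i >= 0): FAILS
Complementary slackness (lambda_i * g_i(x) = 0 for all i): OK

Verdict: the first failing condition is dual_feasibility -> dual.

dual


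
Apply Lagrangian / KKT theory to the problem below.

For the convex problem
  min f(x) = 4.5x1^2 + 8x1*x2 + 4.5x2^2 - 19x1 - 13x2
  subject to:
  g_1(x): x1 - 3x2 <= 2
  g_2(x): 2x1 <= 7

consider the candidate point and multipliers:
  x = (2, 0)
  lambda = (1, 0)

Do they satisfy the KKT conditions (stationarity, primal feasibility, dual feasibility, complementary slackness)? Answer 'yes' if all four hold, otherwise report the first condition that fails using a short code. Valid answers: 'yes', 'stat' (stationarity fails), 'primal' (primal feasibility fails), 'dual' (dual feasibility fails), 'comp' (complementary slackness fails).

Gradient of f: grad f(x) = Q x + c = (-1, 3)
Constraint values g_i(x) = a_i^T x - b_i:
  g_1((2, 0)) = 0
  g_2((2, 0)) = -3
Stationarity residual: grad f(x) + sum_i lambda_i a_i = (0, 0)
  -> stationarity OK
Primal feasibility (all g_i <= 0): OK
Dual feasibility (all lambda_i >= 0): OK
Complementary slackness (lambda_i * g_i(x) = 0 for all i): OK

Verdict: yes, KKT holds.

yes


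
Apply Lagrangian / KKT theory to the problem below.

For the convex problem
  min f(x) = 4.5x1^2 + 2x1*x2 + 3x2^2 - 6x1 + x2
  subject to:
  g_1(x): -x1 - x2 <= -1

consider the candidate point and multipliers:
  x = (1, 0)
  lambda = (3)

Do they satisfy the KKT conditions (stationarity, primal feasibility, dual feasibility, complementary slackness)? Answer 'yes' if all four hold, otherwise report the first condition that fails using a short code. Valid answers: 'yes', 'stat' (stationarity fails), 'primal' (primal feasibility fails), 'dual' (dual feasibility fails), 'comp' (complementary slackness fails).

Gradient of f: grad f(x) = Q x + c = (3, 3)
Constraint values g_i(x) = a_i^T x - b_i:
  g_1((1, 0)) = 0
Stationarity residual: grad f(x) + sum_i lambda_i a_i = (0, 0)
  -> stationarity OK
Primal feasibility (all g_i <= 0): OK
Dual feasibility (all lambda_i >= 0): OK
Complementary slackness (lambda_i * g_i(x) = 0 for all i): OK

Verdict: yes, KKT holds.

yes


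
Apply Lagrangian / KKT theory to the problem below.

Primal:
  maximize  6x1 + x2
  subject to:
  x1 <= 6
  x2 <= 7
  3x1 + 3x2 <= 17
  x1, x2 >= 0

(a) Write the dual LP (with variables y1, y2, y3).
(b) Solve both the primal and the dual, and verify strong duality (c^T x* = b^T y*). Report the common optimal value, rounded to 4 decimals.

The standard primal-dual pair for 'max c^T x s.t. A x <= b, x >= 0' is:
  Dual:  min b^T y  s.t.  A^T y >= c,  y >= 0.

So the dual LP is:
  minimize  6y1 + 7y2 + 17y3
  subject to:
    y1 + 3y3 >= 6
    y2 + 3y3 >= 1
    y1, y2, y3 >= 0

Solving the primal: x* = (5.6667, 0).
  primal value c^T x* = 34.
Solving the dual: y* = (0, 0, 2).
  dual value b^T y* = 34.
Strong duality: c^T x* = b^T y*. Confirmed.

34


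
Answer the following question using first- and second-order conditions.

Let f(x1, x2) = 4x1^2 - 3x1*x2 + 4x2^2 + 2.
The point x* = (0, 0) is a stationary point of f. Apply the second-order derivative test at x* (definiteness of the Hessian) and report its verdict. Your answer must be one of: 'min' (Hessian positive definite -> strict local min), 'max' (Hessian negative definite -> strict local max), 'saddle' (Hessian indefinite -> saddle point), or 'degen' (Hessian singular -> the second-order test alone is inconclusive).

Compute the Hessian H = grad^2 f:
  H = [[8, -3], [-3, 8]]
Verify stationarity: grad f(x*) = H x* + g = (0, 0).
Eigenvalues of H: 5, 11.
Both eigenvalues > 0, so H is positive definite -> x* is a strict local min.

min


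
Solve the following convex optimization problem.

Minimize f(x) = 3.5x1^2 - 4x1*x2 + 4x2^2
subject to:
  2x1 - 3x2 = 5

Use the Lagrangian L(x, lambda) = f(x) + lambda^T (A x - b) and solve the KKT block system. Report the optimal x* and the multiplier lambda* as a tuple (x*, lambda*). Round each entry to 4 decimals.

Form the Lagrangian:
  L(x, lambda) = (1/2) x^T Q x + c^T x + lambda^T (A x - b)
Stationarity (grad_x L = 0): Q x + c + A^T lambda = 0.
Primal feasibility: A x = b.

This gives the KKT block system:
  [ Q   A^T ] [ x     ]   [-c ]
  [ A    0  ] [ lambda ] = [ b ]

Solving the linear system:
  x*      = (0.4255, -1.383)
  lambda* = (-4.2553)
  f(x*)   = 10.6383

x* = (0.4255, -1.383), lambda* = (-4.2553)


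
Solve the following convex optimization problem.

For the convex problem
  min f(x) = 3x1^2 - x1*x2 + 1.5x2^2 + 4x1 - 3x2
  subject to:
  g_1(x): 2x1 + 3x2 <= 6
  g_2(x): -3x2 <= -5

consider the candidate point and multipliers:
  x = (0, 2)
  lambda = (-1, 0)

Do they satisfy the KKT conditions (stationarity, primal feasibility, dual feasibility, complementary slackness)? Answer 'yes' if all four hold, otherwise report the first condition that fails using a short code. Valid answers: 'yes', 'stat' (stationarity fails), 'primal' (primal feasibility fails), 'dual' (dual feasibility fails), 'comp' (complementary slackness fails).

Gradient of f: grad f(x) = Q x + c = (2, 3)
Constraint values g_i(x) = a_i^T x - b_i:
  g_1((0, 2)) = 0
  g_2((0, 2)) = -1
Stationarity residual: grad f(x) + sum_i lambda_i a_i = (0, 0)
  -> stationarity OK
Primal feasibility (all g_i <= 0): OK
Dual feasibility (all lambda_i >= 0): FAILS
Complementary slackness (lambda_i * g_i(x) = 0 for all i): OK

Verdict: the first failing condition is dual_feasibility -> dual.

dual


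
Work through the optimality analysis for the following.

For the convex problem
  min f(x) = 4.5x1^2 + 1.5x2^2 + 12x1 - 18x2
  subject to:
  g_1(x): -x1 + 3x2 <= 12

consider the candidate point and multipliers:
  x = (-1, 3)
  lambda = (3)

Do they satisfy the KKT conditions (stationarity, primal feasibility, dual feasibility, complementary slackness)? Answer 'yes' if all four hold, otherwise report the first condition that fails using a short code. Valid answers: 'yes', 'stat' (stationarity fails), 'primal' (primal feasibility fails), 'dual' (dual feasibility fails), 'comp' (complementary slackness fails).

Gradient of f: grad f(x) = Q x + c = (3, -9)
Constraint values g_i(x) = a_i^T x - b_i:
  g_1((-1, 3)) = -2
Stationarity residual: grad f(x) + sum_i lambda_i a_i = (0, 0)
  -> stationarity OK
Primal feasibility (all g_i <= 0): OK
Dual feasibility (all lambda_i >= 0): OK
Complementary slackness (lambda_i * g_i(x) = 0 for all i): FAILS

Verdict: the first failing condition is complementary_slackness -> comp.

comp


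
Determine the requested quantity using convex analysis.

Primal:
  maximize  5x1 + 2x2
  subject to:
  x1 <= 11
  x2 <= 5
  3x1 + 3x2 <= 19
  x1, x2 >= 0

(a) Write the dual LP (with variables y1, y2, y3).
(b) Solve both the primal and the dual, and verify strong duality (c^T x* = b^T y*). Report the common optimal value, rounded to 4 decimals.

The standard primal-dual pair for 'max c^T x s.t. A x <= b, x >= 0' is:
  Dual:  min b^T y  s.t.  A^T y >= c,  y >= 0.

So the dual LP is:
  minimize  11y1 + 5y2 + 19y3
  subject to:
    y1 + 3y3 >= 5
    y2 + 3y3 >= 2
    y1, y2, y3 >= 0

Solving the primal: x* = (6.3333, 0).
  primal value c^T x* = 31.6667.
Solving the dual: y* = (0, 0, 1.6667).
  dual value b^T y* = 31.6667.
Strong duality: c^T x* = b^T y*. Confirmed.

31.6667


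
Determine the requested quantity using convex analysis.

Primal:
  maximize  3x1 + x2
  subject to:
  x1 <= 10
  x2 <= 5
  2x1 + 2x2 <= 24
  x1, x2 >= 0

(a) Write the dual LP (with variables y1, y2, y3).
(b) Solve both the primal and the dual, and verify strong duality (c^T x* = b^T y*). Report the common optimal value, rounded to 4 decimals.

The standard primal-dual pair for 'max c^T x s.t. A x <= b, x >= 0' is:
  Dual:  min b^T y  s.t.  A^T y >= c,  y >= 0.

So the dual LP is:
  minimize  10y1 + 5y2 + 24y3
  subject to:
    y1 + 2y3 >= 3
    y2 + 2y3 >= 1
    y1, y2, y3 >= 0

Solving the primal: x* = (10, 2).
  primal value c^T x* = 32.
Solving the dual: y* = (2, 0, 0.5).
  dual value b^T y* = 32.
Strong duality: c^T x* = b^T y*. Confirmed.

32


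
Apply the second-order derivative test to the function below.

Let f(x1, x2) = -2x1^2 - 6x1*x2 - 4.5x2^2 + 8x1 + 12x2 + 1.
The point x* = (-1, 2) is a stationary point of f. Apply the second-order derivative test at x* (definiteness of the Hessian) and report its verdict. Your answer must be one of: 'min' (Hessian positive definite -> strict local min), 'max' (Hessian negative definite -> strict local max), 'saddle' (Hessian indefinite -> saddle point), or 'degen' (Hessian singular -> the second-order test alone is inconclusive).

Compute the Hessian H = grad^2 f:
  H = [[-4, -6], [-6, -9]]
Verify stationarity: grad f(x*) = H x* + g = (0, 0).
Eigenvalues of H: -13, 0.
H has a zero eigenvalue (singular; negative semidefinite but not definite), so H is neither positive definite, negative definite, nor indefinite. The second-order test alone is inconclusive -> degen.
(Indeed, f is constant along the null direction of H through x*, so x* is not a strict local extremum.)

degen


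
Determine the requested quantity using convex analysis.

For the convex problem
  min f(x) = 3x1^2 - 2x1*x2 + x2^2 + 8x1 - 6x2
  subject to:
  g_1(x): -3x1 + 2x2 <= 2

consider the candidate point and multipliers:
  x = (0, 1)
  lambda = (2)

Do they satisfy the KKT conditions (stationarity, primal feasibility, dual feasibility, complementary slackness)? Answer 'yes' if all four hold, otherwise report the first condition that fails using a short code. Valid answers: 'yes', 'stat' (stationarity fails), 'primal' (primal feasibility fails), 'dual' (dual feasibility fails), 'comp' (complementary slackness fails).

Gradient of f: grad f(x) = Q x + c = (6, -4)
Constraint values g_i(x) = a_i^T x - b_i:
  g_1((0, 1)) = 0
Stationarity residual: grad f(x) + sum_i lambda_i a_i = (0, 0)
  -> stationarity OK
Primal feasibility (all g_i <= 0): OK
Dual feasibility (all lambda_i >= 0): OK
Complementary slackness (lambda_i * g_i(x) = 0 for all i): OK

Verdict: yes, KKT holds.

yes


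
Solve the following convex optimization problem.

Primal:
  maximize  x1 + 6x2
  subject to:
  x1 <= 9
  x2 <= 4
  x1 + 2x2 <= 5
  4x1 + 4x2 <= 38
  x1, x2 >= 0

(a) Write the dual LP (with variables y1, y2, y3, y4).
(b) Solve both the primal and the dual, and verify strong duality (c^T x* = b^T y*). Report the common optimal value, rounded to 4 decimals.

The standard primal-dual pair for 'max c^T x s.t. A x <= b, x >= 0' is:
  Dual:  min b^T y  s.t.  A^T y >= c,  y >= 0.

So the dual LP is:
  minimize  9y1 + 4y2 + 5y3 + 38y4
  subject to:
    y1 + y3 + 4y4 >= 1
    y2 + 2y3 + 4y4 >= 6
    y1, y2, y3, y4 >= 0

Solving the primal: x* = (0, 2.5).
  primal value c^T x* = 15.
Solving the dual: y* = (0, 0, 3, 0).
  dual value b^T y* = 15.
Strong duality: c^T x* = b^T y*. Confirmed.

15


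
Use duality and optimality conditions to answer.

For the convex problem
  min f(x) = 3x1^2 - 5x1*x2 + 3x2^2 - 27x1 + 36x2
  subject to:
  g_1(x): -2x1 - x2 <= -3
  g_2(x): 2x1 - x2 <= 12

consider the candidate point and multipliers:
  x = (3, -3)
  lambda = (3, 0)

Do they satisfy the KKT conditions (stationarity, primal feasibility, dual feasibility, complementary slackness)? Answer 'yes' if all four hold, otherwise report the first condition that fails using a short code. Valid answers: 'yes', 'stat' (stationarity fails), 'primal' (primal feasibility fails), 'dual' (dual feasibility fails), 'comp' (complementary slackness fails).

Gradient of f: grad f(x) = Q x + c = (6, 3)
Constraint values g_i(x) = a_i^T x - b_i:
  g_1((3, -3)) = 0
  g_2((3, -3)) = -3
Stationarity residual: grad f(x) + sum_i lambda_i a_i = (0, 0)
  -> stationarity OK
Primal feasibility (all g_i <= 0): OK
Dual feasibility (all lambda_i >= 0): OK
Complementary slackness (lambda_i * g_i(x) = 0 for all i): OK

Verdict: yes, KKT holds.

yes


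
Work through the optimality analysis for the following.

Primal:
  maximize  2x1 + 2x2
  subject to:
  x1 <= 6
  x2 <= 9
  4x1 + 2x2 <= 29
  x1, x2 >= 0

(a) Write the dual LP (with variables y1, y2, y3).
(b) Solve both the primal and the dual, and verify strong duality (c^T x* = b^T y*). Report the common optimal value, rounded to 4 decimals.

The standard primal-dual pair for 'max c^T x s.t. A x <= b, x >= 0' is:
  Dual:  min b^T y  s.t.  A^T y >= c,  y >= 0.

So the dual LP is:
  minimize  6y1 + 9y2 + 29y3
  subject to:
    y1 + 4y3 >= 2
    y2 + 2y3 >= 2
    y1, y2, y3 >= 0

Solving the primal: x* = (2.75, 9).
  primal value c^T x* = 23.5.
Solving the dual: y* = (0, 1, 0.5).
  dual value b^T y* = 23.5.
Strong duality: c^T x* = b^T y*. Confirmed.

23.5


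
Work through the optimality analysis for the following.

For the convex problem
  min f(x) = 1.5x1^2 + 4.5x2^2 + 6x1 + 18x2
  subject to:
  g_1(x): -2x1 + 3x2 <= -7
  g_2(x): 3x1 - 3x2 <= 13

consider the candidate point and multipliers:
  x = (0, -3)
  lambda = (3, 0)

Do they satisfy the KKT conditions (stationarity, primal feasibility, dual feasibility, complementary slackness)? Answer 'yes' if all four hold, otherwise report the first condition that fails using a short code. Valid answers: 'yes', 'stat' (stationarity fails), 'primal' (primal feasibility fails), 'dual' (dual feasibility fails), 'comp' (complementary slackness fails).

Gradient of f: grad f(x) = Q x + c = (6, -9)
Constraint values g_i(x) = a_i^T x - b_i:
  g_1((0, -3)) = -2
  g_2((0, -3)) = -4
Stationarity residual: grad f(x) + sum_i lambda_i a_i = (0, 0)
  -> stationarity OK
Primal feasibility (all g_i <= 0): OK
Dual feasibility (all lambda_i >= 0): OK
Complementary slackness (lambda_i * g_i(x) = 0 for all i): FAILS

Verdict: the first failing condition is complementary_slackness -> comp.

comp


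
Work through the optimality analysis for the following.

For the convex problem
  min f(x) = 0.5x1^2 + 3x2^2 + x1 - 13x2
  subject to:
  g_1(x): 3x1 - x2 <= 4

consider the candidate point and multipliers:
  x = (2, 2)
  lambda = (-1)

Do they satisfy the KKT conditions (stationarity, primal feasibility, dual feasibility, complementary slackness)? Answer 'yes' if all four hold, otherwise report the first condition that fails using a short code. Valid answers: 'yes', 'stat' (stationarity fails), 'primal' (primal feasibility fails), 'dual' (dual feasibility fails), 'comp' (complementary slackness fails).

Gradient of f: grad f(x) = Q x + c = (3, -1)
Constraint values g_i(x) = a_i^T x - b_i:
  g_1((2, 2)) = 0
Stationarity residual: grad f(x) + sum_i lambda_i a_i = (0, 0)
  -> stationarity OK
Primal feasibility (all g_i <= 0): OK
Dual feasibility (all lambda_i >= 0): FAILS
Complementary slackness (lambda_i * g_i(x) = 0 for all i): OK

Verdict: the first failing condition is dual_feasibility -> dual.

dual


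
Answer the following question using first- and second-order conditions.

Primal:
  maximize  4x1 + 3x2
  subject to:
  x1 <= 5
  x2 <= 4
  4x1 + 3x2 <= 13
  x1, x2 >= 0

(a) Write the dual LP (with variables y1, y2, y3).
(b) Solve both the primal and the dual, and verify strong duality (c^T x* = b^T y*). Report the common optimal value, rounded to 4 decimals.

The standard primal-dual pair for 'max c^T x s.t. A x <= b, x >= 0' is:
  Dual:  min b^T y  s.t.  A^T y >= c,  y >= 0.

So the dual LP is:
  minimize  5y1 + 4y2 + 13y3
  subject to:
    y1 + 4y3 >= 4
    y2 + 3y3 >= 3
    y1, y2, y3 >= 0

Solving the primal: x* = (3.25, 0).
  primal value c^T x* = 13.
Solving the dual: y* = (0, 0, 1).
  dual value b^T y* = 13.
Strong duality: c^T x* = b^T y*. Confirmed.

13


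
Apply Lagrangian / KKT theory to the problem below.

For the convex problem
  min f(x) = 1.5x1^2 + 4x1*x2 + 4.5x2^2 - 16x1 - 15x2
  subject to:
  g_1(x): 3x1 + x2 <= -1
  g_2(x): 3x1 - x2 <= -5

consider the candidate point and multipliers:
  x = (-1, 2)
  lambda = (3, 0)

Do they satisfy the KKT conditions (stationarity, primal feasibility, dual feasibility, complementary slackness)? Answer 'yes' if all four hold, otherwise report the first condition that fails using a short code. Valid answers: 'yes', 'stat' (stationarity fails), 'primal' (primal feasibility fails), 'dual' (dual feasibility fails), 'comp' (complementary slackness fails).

Gradient of f: grad f(x) = Q x + c = (-11, -1)
Constraint values g_i(x) = a_i^T x - b_i:
  g_1((-1, 2)) = 0
  g_2((-1, 2)) = 0
Stationarity residual: grad f(x) + sum_i lambda_i a_i = (-2, 2)
  -> stationarity FAILS
Primal feasibility (all g_i <= 0): OK
Dual feasibility (all lambda_i >= 0): OK
Complementary slackness (lambda_i * g_i(x) = 0 for all i): OK

Verdict: the first failing condition is stationarity -> stat.

stat


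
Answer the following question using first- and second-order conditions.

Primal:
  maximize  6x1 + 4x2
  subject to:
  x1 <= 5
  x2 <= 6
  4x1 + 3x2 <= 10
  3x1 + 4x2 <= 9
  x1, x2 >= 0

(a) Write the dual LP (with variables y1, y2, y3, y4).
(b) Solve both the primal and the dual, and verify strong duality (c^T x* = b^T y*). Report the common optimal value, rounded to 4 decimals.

The standard primal-dual pair for 'max c^T x s.t. A x <= b, x >= 0' is:
  Dual:  min b^T y  s.t.  A^T y >= c,  y >= 0.

So the dual LP is:
  minimize  5y1 + 6y2 + 10y3 + 9y4
  subject to:
    y1 + 4y3 + 3y4 >= 6
    y2 + 3y3 + 4y4 >= 4
    y1, y2, y3, y4 >= 0

Solving the primal: x* = (2.5, 0).
  primal value c^T x* = 15.
Solving the dual: y* = (0, 0, 1.5, 0).
  dual value b^T y* = 15.
Strong duality: c^T x* = b^T y*. Confirmed.

15


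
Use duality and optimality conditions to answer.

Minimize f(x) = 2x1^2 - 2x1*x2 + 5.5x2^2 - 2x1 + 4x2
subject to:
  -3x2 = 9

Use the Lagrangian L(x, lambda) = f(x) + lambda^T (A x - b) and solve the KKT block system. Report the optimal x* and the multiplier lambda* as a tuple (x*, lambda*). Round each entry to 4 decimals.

Form the Lagrangian:
  L(x, lambda) = (1/2) x^T Q x + c^T x + lambda^T (A x - b)
Stationarity (grad_x L = 0): Q x + c + A^T lambda = 0.
Primal feasibility: A x = b.

This gives the KKT block system:
  [ Q   A^T ] [ x     ]   [-c ]
  [ A    0  ] [ lambda ] = [ b ]

Solving the linear system:
  x*      = (-1, -3)
  lambda* = (-9)
  f(x*)   = 35.5

x* = (-1, -3), lambda* = (-9)


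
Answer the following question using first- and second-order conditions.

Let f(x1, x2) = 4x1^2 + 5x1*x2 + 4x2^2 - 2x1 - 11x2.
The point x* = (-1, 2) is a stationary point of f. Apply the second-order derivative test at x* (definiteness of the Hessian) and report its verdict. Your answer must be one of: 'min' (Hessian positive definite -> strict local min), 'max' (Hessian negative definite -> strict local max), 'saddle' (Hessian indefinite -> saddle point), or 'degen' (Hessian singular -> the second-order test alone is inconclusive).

Compute the Hessian H = grad^2 f:
  H = [[8, 5], [5, 8]]
Verify stationarity: grad f(x*) = H x* + g = (0, 0).
Eigenvalues of H: 3, 13.
Both eigenvalues > 0, so H is positive definite -> x* is a strict local min.

min


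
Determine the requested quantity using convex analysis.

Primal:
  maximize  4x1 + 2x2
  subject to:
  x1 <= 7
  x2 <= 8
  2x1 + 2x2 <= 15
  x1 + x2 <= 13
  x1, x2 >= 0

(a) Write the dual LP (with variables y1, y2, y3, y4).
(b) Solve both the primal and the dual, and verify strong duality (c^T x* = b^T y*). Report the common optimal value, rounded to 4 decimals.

The standard primal-dual pair for 'max c^T x s.t. A x <= b, x >= 0' is:
  Dual:  min b^T y  s.t.  A^T y >= c,  y >= 0.

So the dual LP is:
  minimize  7y1 + 8y2 + 15y3 + 13y4
  subject to:
    y1 + 2y3 + y4 >= 4
    y2 + 2y3 + y4 >= 2
    y1, y2, y3, y4 >= 0

Solving the primal: x* = (7, 0.5).
  primal value c^T x* = 29.
Solving the dual: y* = (2, 0, 1, 0).
  dual value b^T y* = 29.
Strong duality: c^T x* = b^T y*. Confirmed.

29


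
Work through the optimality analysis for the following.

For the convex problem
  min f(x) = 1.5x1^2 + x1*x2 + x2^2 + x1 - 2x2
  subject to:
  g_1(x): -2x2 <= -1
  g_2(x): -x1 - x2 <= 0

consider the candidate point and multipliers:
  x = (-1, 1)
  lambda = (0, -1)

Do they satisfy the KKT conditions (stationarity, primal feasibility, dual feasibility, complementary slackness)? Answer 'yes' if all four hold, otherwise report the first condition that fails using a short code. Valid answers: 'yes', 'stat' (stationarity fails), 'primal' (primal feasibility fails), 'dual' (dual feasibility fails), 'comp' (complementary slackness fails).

Gradient of f: grad f(x) = Q x + c = (-1, -1)
Constraint values g_i(x) = a_i^T x - b_i:
  g_1((-1, 1)) = -1
  g_2((-1, 1)) = 0
Stationarity residual: grad f(x) + sum_i lambda_i a_i = (0, 0)
  -> stationarity OK
Primal feasibility (all g_i <= 0): OK
Dual feasibility (all lambda_i >= 0): FAILS
Complementary slackness (lambda_i * g_i(x) = 0 for all i): OK

Verdict: the first failing condition is dual_feasibility -> dual.

dual


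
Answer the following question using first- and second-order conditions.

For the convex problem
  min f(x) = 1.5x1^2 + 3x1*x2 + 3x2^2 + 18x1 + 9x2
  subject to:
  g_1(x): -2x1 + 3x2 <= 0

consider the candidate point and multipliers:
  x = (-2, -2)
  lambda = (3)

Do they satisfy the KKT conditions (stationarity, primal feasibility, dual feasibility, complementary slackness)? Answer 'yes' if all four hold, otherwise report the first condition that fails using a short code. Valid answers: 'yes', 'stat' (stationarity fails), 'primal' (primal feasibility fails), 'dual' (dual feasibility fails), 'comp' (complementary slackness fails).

Gradient of f: grad f(x) = Q x + c = (6, -9)
Constraint values g_i(x) = a_i^T x - b_i:
  g_1((-2, -2)) = -2
Stationarity residual: grad f(x) + sum_i lambda_i a_i = (0, 0)
  -> stationarity OK
Primal feasibility (all g_i <= 0): OK
Dual feasibility (all lambda_i >= 0): OK
Complementary slackness (lambda_i * g_i(x) = 0 for all i): FAILS

Verdict: the first failing condition is complementary_slackness -> comp.

comp


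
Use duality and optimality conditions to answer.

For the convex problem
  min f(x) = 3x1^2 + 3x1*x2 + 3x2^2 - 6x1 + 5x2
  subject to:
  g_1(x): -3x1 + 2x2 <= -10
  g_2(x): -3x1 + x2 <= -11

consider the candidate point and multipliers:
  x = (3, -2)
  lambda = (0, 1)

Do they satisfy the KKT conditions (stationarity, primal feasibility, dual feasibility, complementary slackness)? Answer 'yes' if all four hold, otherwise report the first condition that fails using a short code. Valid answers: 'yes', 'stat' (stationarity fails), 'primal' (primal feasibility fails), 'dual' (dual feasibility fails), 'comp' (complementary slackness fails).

Gradient of f: grad f(x) = Q x + c = (6, 2)
Constraint values g_i(x) = a_i^T x - b_i:
  g_1((3, -2)) = -3
  g_2((3, -2)) = 0
Stationarity residual: grad f(x) + sum_i lambda_i a_i = (3, 3)
  -> stationarity FAILS
Primal feasibility (all g_i <= 0): OK
Dual feasibility (all lambda_i >= 0): OK
Complementary slackness (lambda_i * g_i(x) = 0 for all i): OK

Verdict: the first failing condition is stationarity -> stat.

stat


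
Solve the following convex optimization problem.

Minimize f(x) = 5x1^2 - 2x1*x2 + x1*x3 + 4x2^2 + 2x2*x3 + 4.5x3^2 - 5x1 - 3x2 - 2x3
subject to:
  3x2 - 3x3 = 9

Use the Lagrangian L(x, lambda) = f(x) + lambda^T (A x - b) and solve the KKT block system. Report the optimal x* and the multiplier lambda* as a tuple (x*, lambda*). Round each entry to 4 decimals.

Form the Lagrangian:
  L(x, lambda) = (1/2) x^T Q x + c^T x + lambda^T (A x - b)
Stationarity (grad_x L = 0): Q x + c + A^T lambda = 0.
Primal feasibility: A x = b.

This gives the KKT block system:
  [ Q   A^T ] [ x     ]   [-c ]
  [ A    0  ] [ lambda ] = [ b ]

Solving the linear system:
  x*      = (0.9856, 1.8565, -1.1435)
  lambda* = (-2.5311)
  f(x*)   = 7.2847

x* = (0.9856, 1.8565, -1.1435), lambda* = (-2.5311)


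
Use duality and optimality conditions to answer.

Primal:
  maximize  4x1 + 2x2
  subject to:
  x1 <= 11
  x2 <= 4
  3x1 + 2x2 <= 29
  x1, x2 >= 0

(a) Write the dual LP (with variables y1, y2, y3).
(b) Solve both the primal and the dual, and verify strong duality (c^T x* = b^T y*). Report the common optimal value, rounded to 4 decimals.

The standard primal-dual pair for 'max c^T x s.t. A x <= b, x >= 0' is:
  Dual:  min b^T y  s.t.  A^T y >= c,  y >= 0.

So the dual LP is:
  minimize  11y1 + 4y2 + 29y3
  subject to:
    y1 + 3y3 >= 4
    y2 + 2y3 >= 2
    y1, y2, y3 >= 0

Solving the primal: x* = (9.6667, 0).
  primal value c^T x* = 38.6667.
Solving the dual: y* = (0, 0, 1.3333).
  dual value b^T y* = 38.6667.
Strong duality: c^T x* = b^T y*. Confirmed.

38.6667


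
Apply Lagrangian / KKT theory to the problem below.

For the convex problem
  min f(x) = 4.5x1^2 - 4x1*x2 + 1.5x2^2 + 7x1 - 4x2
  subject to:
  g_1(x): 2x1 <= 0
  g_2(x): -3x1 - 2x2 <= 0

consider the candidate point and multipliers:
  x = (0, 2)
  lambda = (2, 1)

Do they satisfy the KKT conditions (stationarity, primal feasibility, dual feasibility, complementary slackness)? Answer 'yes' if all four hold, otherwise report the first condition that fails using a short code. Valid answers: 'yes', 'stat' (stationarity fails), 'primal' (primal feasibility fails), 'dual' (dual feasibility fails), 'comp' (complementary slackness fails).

Gradient of f: grad f(x) = Q x + c = (-1, 2)
Constraint values g_i(x) = a_i^T x - b_i:
  g_1((0, 2)) = 0
  g_2((0, 2)) = -4
Stationarity residual: grad f(x) + sum_i lambda_i a_i = (0, 0)
  -> stationarity OK
Primal feasibility (all g_i <= 0): OK
Dual feasibility (all lambda_i >= 0): OK
Complementary slackness (lambda_i * g_i(x) = 0 for all i): FAILS

Verdict: the first failing condition is complementary_slackness -> comp.

comp


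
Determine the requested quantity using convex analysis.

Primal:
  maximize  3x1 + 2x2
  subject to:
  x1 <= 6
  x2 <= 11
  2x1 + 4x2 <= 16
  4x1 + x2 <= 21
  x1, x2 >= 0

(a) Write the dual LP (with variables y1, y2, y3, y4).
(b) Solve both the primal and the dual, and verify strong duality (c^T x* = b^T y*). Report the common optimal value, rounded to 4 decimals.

The standard primal-dual pair for 'max c^T x s.t. A x <= b, x >= 0' is:
  Dual:  min b^T y  s.t.  A^T y >= c,  y >= 0.

So the dual LP is:
  minimize  6y1 + 11y2 + 16y3 + 21y4
  subject to:
    y1 + 2y3 + 4y4 >= 3
    y2 + 4y3 + y4 >= 2
    y1, y2, y3, y4 >= 0

Solving the primal: x* = (4.8571, 1.5714).
  primal value c^T x* = 17.7143.
Solving the dual: y* = (0, 0, 0.3571, 0.5714).
  dual value b^T y* = 17.7143.
Strong duality: c^T x* = b^T y*. Confirmed.

17.7143


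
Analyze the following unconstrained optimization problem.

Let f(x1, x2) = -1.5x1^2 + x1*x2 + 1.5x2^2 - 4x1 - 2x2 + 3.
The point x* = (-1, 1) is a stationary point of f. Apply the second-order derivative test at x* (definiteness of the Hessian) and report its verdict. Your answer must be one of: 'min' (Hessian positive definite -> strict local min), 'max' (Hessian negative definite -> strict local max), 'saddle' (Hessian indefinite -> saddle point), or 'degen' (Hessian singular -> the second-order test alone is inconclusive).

Compute the Hessian H = grad^2 f:
  H = [[-3, 1], [1, 3]]
Verify stationarity: grad f(x*) = H x* + g = (0, 0).
Eigenvalues of H: -3.1623, 3.1623.
Eigenvalues have mixed signs, so H is indefinite -> x* is a saddle point.

saddle


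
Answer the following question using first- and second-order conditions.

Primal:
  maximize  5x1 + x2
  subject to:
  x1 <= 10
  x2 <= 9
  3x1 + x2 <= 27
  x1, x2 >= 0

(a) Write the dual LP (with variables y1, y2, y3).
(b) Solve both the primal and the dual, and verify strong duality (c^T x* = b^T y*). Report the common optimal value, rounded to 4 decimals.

The standard primal-dual pair for 'max c^T x s.t. A x <= b, x >= 0' is:
  Dual:  min b^T y  s.t.  A^T y >= c,  y >= 0.

So the dual LP is:
  minimize  10y1 + 9y2 + 27y3
  subject to:
    y1 + 3y3 >= 5
    y2 + y3 >= 1
    y1, y2, y3 >= 0

Solving the primal: x* = (9, 0).
  primal value c^T x* = 45.
Solving the dual: y* = (0, 0, 1.6667).
  dual value b^T y* = 45.
Strong duality: c^T x* = b^T y*. Confirmed.

45


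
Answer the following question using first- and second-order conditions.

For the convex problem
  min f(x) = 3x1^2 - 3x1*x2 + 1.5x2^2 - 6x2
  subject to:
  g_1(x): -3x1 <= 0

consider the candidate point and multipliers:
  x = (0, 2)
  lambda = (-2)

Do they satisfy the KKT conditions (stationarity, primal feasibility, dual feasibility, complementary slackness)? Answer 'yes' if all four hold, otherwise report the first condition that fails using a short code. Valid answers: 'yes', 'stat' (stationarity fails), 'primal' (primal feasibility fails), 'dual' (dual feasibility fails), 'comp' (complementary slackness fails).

Gradient of f: grad f(x) = Q x + c = (-6, 0)
Constraint values g_i(x) = a_i^T x - b_i:
  g_1((0, 2)) = 0
Stationarity residual: grad f(x) + sum_i lambda_i a_i = (0, 0)
  -> stationarity OK
Primal feasibility (all g_i <= 0): OK
Dual feasibility (all lambda_i >= 0): FAILS
Complementary slackness (lambda_i * g_i(x) = 0 for all i): OK

Verdict: the first failing condition is dual_feasibility -> dual.

dual


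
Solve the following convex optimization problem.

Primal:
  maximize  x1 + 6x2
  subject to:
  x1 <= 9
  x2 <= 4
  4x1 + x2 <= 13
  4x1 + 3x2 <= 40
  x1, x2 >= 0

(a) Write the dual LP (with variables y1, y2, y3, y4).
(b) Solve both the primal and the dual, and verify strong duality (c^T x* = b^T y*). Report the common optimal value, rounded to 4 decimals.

The standard primal-dual pair for 'max c^T x s.t. A x <= b, x >= 0' is:
  Dual:  min b^T y  s.t.  A^T y >= c,  y >= 0.

So the dual LP is:
  minimize  9y1 + 4y2 + 13y3 + 40y4
  subject to:
    y1 + 4y3 + 4y4 >= 1
    y2 + y3 + 3y4 >= 6
    y1, y2, y3, y4 >= 0

Solving the primal: x* = (2.25, 4).
  primal value c^T x* = 26.25.
Solving the dual: y* = (0, 5.75, 0.25, 0).
  dual value b^T y* = 26.25.
Strong duality: c^T x* = b^T y*. Confirmed.

26.25


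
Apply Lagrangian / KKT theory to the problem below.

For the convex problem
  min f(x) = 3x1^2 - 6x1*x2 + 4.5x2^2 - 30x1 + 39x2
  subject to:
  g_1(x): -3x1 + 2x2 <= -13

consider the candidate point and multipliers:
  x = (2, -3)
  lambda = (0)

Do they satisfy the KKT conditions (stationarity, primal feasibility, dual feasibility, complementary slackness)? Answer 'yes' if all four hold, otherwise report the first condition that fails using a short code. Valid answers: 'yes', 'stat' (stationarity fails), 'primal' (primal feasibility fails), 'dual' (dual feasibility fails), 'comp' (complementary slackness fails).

Gradient of f: grad f(x) = Q x + c = (0, 0)
Constraint values g_i(x) = a_i^T x - b_i:
  g_1((2, -3)) = 1
Stationarity residual: grad f(x) + sum_i lambda_i a_i = (0, 0)
  -> stationarity OK
Primal feasibility (all g_i <= 0): FAILS
Dual feasibility (all lambda_i >= 0): OK
Complementary slackness (lambda_i * g_i(x) = 0 for all i): OK

Verdict: the first failing condition is primal_feasibility -> primal.

primal


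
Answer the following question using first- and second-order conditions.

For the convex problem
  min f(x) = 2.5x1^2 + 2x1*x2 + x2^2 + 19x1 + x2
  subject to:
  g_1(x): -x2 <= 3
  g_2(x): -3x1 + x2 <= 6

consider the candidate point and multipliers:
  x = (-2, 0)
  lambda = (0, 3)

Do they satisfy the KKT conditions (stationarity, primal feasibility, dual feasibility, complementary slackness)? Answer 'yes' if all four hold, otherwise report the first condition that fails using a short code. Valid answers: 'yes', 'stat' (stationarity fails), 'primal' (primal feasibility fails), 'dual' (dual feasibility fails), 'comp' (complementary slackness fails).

Gradient of f: grad f(x) = Q x + c = (9, -3)
Constraint values g_i(x) = a_i^T x - b_i:
  g_1((-2, 0)) = -3
  g_2((-2, 0)) = 0
Stationarity residual: grad f(x) + sum_i lambda_i a_i = (0, 0)
  -> stationarity OK
Primal feasibility (all g_i <= 0): OK
Dual feasibility (all lambda_i >= 0): OK
Complementary slackness (lambda_i * g_i(x) = 0 for all i): OK

Verdict: yes, KKT holds.

yes


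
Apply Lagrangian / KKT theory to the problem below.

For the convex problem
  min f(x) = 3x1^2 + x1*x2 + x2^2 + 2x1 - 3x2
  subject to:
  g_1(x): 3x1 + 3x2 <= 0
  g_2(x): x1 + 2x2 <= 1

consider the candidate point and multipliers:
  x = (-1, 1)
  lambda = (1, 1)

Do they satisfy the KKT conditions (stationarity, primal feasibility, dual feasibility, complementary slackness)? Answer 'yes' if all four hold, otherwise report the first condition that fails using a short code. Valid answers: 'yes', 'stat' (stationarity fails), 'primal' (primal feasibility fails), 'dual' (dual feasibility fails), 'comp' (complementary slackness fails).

Gradient of f: grad f(x) = Q x + c = (-3, -2)
Constraint values g_i(x) = a_i^T x - b_i:
  g_1((-1, 1)) = 0
  g_2((-1, 1)) = 0
Stationarity residual: grad f(x) + sum_i lambda_i a_i = (1, 3)
  -> stationarity FAILS
Primal feasibility (all g_i <= 0): OK
Dual feasibility (all lambda_i >= 0): OK
Complementary slackness (lambda_i * g_i(x) = 0 for all i): OK

Verdict: the first failing condition is stationarity -> stat.

stat


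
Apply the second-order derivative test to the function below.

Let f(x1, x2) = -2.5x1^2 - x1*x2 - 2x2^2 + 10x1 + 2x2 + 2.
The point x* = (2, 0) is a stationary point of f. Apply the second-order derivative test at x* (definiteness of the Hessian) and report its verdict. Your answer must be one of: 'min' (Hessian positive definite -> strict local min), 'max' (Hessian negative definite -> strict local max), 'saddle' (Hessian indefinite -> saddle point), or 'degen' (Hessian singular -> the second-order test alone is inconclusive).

Compute the Hessian H = grad^2 f:
  H = [[-5, -1], [-1, -4]]
Verify stationarity: grad f(x*) = H x* + g = (0, 0).
Eigenvalues of H: -5.618, -3.382.
Both eigenvalues < 0, so H is negative definite -> x* is a strict local max.

max


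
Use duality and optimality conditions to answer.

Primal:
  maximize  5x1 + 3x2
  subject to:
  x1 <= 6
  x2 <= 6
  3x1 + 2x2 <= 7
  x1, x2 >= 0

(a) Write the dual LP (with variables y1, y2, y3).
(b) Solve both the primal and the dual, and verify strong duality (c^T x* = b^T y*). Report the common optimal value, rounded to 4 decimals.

The standard primal-dual pair for 'max c^T x s.t. A x <= b, x >= 0' is:
  Dual:  min b^T y  s.t.  A^T y >= c,  y >= 0.

So the dual LP is:
  minimize  6y1 + 6y2 + 7y3
  subject to:
    y1 + 3y3 >= 5
    y2 + 2y3 >= 3
    y1, y2, y3 >= 0

Solving the primal: x* = (2.3333, 0).
  primal value c^T x* = 11.6667.
Solving the dual: y* = (0, 0, 1.6667).
  dual value b^T y* = 11.6667.
Strong duality: c^T x* = b^T y*. Confirmed.

11.6667


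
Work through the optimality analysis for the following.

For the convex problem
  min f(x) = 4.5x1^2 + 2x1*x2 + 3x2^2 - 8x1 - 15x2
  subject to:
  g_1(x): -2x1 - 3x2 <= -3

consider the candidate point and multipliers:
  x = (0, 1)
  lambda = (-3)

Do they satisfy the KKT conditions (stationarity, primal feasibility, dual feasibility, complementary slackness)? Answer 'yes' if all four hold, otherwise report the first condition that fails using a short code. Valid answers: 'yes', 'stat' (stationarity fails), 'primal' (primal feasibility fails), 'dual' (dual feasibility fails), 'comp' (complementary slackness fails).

Gradient of f: grad f(x) = Q x + c = (-6, -9)
Constraint values g_i(x) = a_i^T x - b_i:
  g_1((0, 1)) = 0
Stationarity residual: grad f(x) + sum_i lambda_i a_i = (0, 0)
  -> stationarity OK
Primal feasibility (all g_i <= 0): OK
Dual feasibility (all lambda_i >= 0): FAILS
Complementary slackness (lambda_i * g_i(x) = 0 for all i): OK

Verdict: the first failing condition is dual_feasibility -> dual.

dual


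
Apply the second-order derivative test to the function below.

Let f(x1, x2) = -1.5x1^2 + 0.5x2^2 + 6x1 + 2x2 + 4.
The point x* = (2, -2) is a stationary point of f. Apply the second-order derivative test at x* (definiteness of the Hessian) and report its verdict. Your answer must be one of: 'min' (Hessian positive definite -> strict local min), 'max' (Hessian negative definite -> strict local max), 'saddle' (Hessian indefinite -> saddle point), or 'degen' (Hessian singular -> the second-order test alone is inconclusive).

Compute the Hessian H = grad^2 f:
  H = [[-3, 0], [0, 1]]
Verify stationarity: grad f(x*) = H x* + g = (0, 0).
Eigenvalues of H: -3, 1.
Eigenvalues have mixed signs, so H is indefinite -> x* is a saddle point.

saddle


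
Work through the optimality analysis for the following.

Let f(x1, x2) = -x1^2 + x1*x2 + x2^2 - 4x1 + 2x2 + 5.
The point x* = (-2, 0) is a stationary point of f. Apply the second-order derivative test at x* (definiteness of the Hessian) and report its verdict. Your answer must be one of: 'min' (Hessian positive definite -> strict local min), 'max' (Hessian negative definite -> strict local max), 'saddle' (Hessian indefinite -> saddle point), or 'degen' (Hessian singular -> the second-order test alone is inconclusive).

Compute the Hessian H = grad^2 f:
  H = [[-2, 1], [1, 2]]
Verify stationarity: grad f(x*) = H x* + g = (0, 0).
Eigenvalues of H: -2.2361, 2.2361.
Eigenvalues have mixed signs, so H is indefinite -> x* is a saddle point.

saddle
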